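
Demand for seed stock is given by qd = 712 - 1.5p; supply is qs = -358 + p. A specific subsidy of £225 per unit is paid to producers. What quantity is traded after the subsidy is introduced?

Pre-subsidy: 712 - 1.5p = -358 + p gives p* = 428, q* = 70.
With the subsidy, sellers receive ps = pb + 225 for each unit, where pb is the price buyers pay.
Supply in terms of pb becomes qs = -358 + 1(pb + 225) = -133 + pb. Setting this equal to demand: 712 - 1.5pb = -133 + pb, so pb = 338.
Sellers receive ps = 338 + 225 = 563; q' = 712 − 1.5·338 = 205.

q' = 205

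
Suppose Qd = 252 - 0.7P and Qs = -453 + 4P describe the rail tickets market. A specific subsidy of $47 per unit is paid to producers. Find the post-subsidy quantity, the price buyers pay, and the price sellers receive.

Q' = 175; buyers pay $110; sellers receive $157

Pre-subsidy: 252 - 0.7P = -453 + 4P gives P* = 150, Q* = 147.
With the subsidy, sellers receive Ps = Pb + 47 for each unit, where Pb is the price buyers pay.
Supply in terms of Pb becomes Qs = -453 + 4(Pb + 47) = -265 + 4Pb. Setting this equal to demand: 252 - 0.7Pb = -265 + 4Pb, so Pb = 110.
Sellers receive Ps = 110 + 47 = 157; Q' = 252 − 0.7·110 = 175.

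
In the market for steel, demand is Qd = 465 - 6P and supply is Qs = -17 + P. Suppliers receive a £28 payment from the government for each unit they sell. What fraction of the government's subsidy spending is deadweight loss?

DWL / government spending = 28/177

Pre-subsidy: 465 - 6P = -17 + P gives P* = 482/7, Q* = 363/7.
With the subsidy, sellers receive Ps = Pb + 28 for each unit, where Pb is the price buyers pay.
Supply in terms of Pb becomes Qs = -17 + 1(Pb + 28) = 11 + Pb. Setting this equal to demand: 465 - 6Pb = 11 + Pb, so Pb = 454/7.
Sellers receive Ps = 454/7 + 28 = 650/7; Q' = 465 − 6·(454/7) = 531/7.
ΔCS = ½(363/7 + 531/7)(482/7 − 454/7) = 1788/7; ΔPS = ½(363/7 + 531/7)(650/7 − 482/7) = 10728/7.
Government spending = 28 × 531/7 = 2124.
DWL = ½ × 28 × (531/7 − 363/7) = 336; fraction = 336 / 2124 = 28/177.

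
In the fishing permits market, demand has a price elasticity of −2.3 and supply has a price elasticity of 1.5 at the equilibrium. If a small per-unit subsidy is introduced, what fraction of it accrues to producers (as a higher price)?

Producer share = 23/38

For a small subsidy around the equilibrium, the benefit split depends on the relative slopes, which at a point are proportional to the elasticities.
Buyer share = εs/(εs + |εd|) = 1.5/(1.5 + 2.3) = 15/38; seller share = |εd|/(εs + |εd|) = 23/38.
So producers capture 23/38 of the subsidy.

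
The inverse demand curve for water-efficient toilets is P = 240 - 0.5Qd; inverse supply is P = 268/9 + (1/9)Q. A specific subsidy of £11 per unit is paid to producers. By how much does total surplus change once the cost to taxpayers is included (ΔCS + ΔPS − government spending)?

Net change in total surplus = -£99

Pre-subsidy: 240 - 0.5Q = 268/9 + (1/9)Q gives Q* = 344 and P* = 68.
With the subsidy, sellers receive Ps = Pb + 11 for each unit, where Pb is the price buyers pay.
On the curves, Pb = 240 - 0.5Q and Ps = 268/9 + (1/9)Q; the wedge Ps − Pb = 11 gives 268/9 + (1/9)Q − (240 - 0.5Q) = 11, so Q' = 362.
Then Pb = 240 − 0.5·362 = 59 and Ps = 268/9 + (1/9)·362 = 70.
ΔCS = ½(344 + 362)(68 − 59) = 3177; ΔPS = ½(344 + 362)(70 − 68) = 706.
Government spending = 11 × 362 = 3982.
Net change = 3177 + 706 − 3982 = -99. The loss equals the DWL triangle ½·11·18.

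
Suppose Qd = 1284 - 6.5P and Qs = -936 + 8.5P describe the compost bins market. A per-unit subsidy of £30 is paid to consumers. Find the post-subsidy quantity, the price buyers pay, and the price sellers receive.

Q' = 432.5; buyers pay £131; sellers receive £161

Pre-subsidy: 1284 - 6.5P = -936 + 8.5P gives P* = 148, Q* = 322.
With the rebate, buyers effectively pay Pb = Ps − 30, where Ps is the price sellers receive.
Demand in terms of Ps becomes Qd = 1284 − 6.5(Ps − 30) = 1479 - 6.5Ps. Setting this equal to supply: 1479 - 6.5Ps = -936 + 8.5Ps, so Ps = 161.
Buyers pay Pb = 161 − 30 = 131; Q' = -936 + 8.5·161 = 432.5.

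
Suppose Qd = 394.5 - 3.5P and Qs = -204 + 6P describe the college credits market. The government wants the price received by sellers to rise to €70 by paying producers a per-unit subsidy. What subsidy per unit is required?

Required subsidy s = €19 per unit

At a seller price of 70, quantity supplied is -204 + 6·70 = 216.
Buyers absorb 216 only when they pay Pb with 394.5 − 3.5·Pb = 216, i.e. Pb = 51.
s = Ps − Pb = 70 − 51 = 19.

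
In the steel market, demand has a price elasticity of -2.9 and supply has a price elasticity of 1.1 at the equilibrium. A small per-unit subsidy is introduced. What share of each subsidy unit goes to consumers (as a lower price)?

For a small subsidy around the equilibrium, the benefit split depends on the relative slopes, which at a point are proportional to the elasticities.
Buyer share = εs/(εs + |εd|) = 1.1/(1.1 + 2.9) = 0.275; seller share = |εd|/(εs + |εd|) = 0.725.

Consumer share = 0.275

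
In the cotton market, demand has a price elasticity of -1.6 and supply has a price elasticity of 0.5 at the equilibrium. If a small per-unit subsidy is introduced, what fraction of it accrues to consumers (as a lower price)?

Consumer share = 5/21

For a small subsidy around the equilibrium, the benefit split depends on the relative slopes, which at a point are proportional to the elasticities.
Buyer share = εs/(εs + |εd|) = 0.5/(0.5 + 1.6) = 5/21; seller share = |εd|/(εs + |εd|) = 16/21.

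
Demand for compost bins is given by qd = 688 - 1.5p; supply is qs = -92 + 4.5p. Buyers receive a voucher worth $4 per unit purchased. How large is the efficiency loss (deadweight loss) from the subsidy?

Pre-subsidy: 688 - 1.5p = -92 + 4.5p gives p* = 130, q* = 493.
With the rebate, buyers effectively pay pb = ps − 4, where ps is the price sellers receive.
Demand in terms of ps becomes qd = 688 − 1.5(ps − 4) = 694 - 1.5ps. Setting this equal to supply: 694 - 1.5ps = -92 + 4.5ps, so ps = 131.
Buyers pay pb = 131 − 4 = 127; q' = -92 + 4.5·131 = 497.5.
The subsidy expands output by 497.5 − 493 = 4.5 past the efficient level; on those units the gap between marginal cost and willingness to pay runs from 0 up to 4.
DWL = ½ × 4 × 4.5 = 9.

Deadweight loss = $9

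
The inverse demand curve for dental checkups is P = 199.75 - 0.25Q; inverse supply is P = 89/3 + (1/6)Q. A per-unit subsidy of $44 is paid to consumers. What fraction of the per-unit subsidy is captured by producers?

Producer share = 0.4

Pre-subsidy: 199.75 - 0.25Q = 89/3 + (1/6)Q gives Q* = 408.2 and P* = 97.7.
With the rebate, buyers effectively pay Pb = Ps − 44, where Ps is the price sellers receive.
On the curves, Pb = 199.75 - 0.25Q and Ps = 89/3 + (1/6)Q; the wedge Ps − Pb = 44 gives 89/3 + (1/6)Q − (199.75 - 0.25Q) = 44, so Q' = 513.8.
Then Pb = 199.75 − 0.25·513.8 = 71.3 and Ps = 89/3 + (1/6)·513.8 = 115.3.
Buyers' price falls by P* − Pb = 97.7 − 71.3 = 26.4; sellers' price rises by Ps − P* = 115.3 − 97.7 = 17.6.
So producers capture 17.6/44 = 0.4 of each unit of subsidy.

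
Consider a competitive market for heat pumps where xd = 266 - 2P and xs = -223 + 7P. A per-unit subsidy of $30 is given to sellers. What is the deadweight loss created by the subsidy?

Pre-subsidy: 266 - 2P = -223 + 7P gives P* = 163/3, x* = 472/3.
With the subsidy, sellers receive Ps = Pb + 30 for each unit, where Pb is the price buyers pay.
Supply in terms of Pb becomes xs = -223 + 7(Pb + 30) = -13 + 7Pb. Setting this equal to demand: 266 - 2Pb = -13 + 7Pb, so Pb = 31.
Sellers receive Ps = 31 + 30 = 61; x' = 266 − 2·31 = 204.
The subsidy expands output by 204 − 472/3 = 140/3 past the efficient level; on those units the gap between marginal cost and willingness to pay runs from 0 up to 30.
DWL = ½ × 30 × 140/3 = 700.

Deadweight loss = $700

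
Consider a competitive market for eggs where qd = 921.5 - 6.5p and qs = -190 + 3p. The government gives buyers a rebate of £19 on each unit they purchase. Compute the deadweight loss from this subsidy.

Deadweight loss = £370.5

Pre-subsidy: 921.5 - 6.5p = -190 + 3p gives p* = 117, q* = 161.
With the rebate, buyers effectively pay pb = ps − 19, where ps is the price sellers receive.
Demand in terms of ps becomes qd = 921.5 − 6.5(ps − 19) = 1045 - 6.5ps. Setting this equal to supply: 1045 - 6.5ps = -190 + 3ps, so ps = 130.
Buyers pay pb = 130 − 19 = 111; q' = -190 + 3·130 = 200.
The subsidy expands output by 200 − 161 = 39 past the efficient level; on those units the gap between marginal cost and willingness to pay runs from 0 up to 19.
DWL = ½ × 19 × 39 = 370.5.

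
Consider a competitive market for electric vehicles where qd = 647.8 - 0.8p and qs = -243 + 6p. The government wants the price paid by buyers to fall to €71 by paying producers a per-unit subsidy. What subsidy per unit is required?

At a buyer price of 71, quantity demanded is 647.8 − 0.8·71 = 591.
Sellers supply 591 only when they receive ps with -243 + 6·ps = 591, i.e. ps = 139.
s = ps − pb = 139 − 71 = 68.

Required subsidy s = €68 per unit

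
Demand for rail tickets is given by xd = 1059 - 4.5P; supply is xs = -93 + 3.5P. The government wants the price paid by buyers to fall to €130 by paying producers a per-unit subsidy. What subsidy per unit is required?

At a buyer price of 130, quantity demanded is 1059 − 4.5·130 = 474.
Sellers supply 474 only when they receive Ps with -93 + 3.5·Ps = 474, i.e. Ps = 162.
s = Ps − Pb = 162 − 130 = 32.

Required subsidy s = €32 per unit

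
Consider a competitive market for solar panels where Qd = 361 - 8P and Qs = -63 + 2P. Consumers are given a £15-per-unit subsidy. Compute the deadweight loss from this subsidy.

Deadweight loss = £180

Pre-subsidy: 361 - 8P = -63 + 2P gives P* = 42.4, Q* = 21.8.
With the rebate, buyers effectively pay Pb = Ps − 15, where Ps is the price sellers receive.
Demand in terms of Ps becomes Qd = 361 − 8(Ps − 15) = 481 - 8Ps. Setting this equal to supply: 481 - 8Ps = -63 + 2Ps, so Ps = 54.4.
Buyers pay Pb = 54.4 − 15 = 39.4; Q' = -63 + 2·54.4 = 45.8.
The subsidy expands output by 45.8 − 21.8 = 24 past the efficient level; on those units the gap between marginal cost and willingness to pay runs from 0 up to 15.
DWL = ½ × 15 × 24 = 180.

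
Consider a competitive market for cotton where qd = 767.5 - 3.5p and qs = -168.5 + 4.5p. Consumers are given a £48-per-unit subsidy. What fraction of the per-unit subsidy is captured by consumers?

Pre-subsidy: 767.5 - 3.5p = -168.5 + 4.5p gives p* = 117, q* = 358.
With the rebate, buyers effectively pay pb = ps − 48, where ps is the price sellers receive.
Demand in terms of ps becomes qd = 767.5 − 3.5(ps − 48) = 935.5 - 3.5ps. Setting this equal to supply: 935.5 - 3.5ps = -168.5 + 4.5ps, so ps = 138.
Buyers pay pb = 138 − 48 = 90; q' = -168.5 + 4.5·138 = 452.5.
Buyers' price falls by p* − pb = 117 − 90 = 27; sellers' price rises by ps − p* = 138 − 117 = 21.
So consumers capture 27/48 = 0.5625 of each unit of subsidy.

Consumer share = 0.5625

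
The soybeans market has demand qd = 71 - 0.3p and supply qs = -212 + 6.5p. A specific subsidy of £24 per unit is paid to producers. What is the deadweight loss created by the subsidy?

Deadweight loss = 1404/17

Pre-subsidy: 71 - 0.3p = -212 + 6.5p gives p* = 1415/34, q* = 3979/68.
With the subsidy, sellers receive ps = pb + 24 for each unit, where pb is the price buyers pay.
Supply in terms of pb becomes qs = -212 + 6.5(pb + 24) = -56 + 6.5pb. Setting this equal to demand: 71 - 0.3pb = -56 + 6.5pb, so pb = 635/34.
Sellers receive ps = 635/34 + 24 = 1451/34; q' = 71 − 0.3·(635/34) = 4447/68.
The subsidy expands output by 4447/68 − 3979/68 = 117/17 past the efficient level; on those units the gap between marginal cost and willingness to pay runs from 0 up to 24.
DWL = ½ × 24 × 117/17 = 1404/17.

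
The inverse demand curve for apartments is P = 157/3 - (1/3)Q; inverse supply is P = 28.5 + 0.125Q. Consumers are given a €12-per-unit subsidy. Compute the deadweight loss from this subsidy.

Pre-subsidy: 157/3 - (1/3)Q = 28.5 + 0.125Q gives Q* = 52 and P* = 35.
With the rebate, buyers effectively pay Pb = Ps − 12, where Ps is the price sellers receive.
On the curves, Pb = 157/3 - (1/3)Q and Ps = 28.5 + 0.125Q; the wedge Ps − Pb = 12 gives 28.5 + 0.125Q − (157/3 - (1/3)Q) = 12, so Q' = 860/11.
Then Pb = 157/3 − (1/3)·(860/11) = 289/11 and Ps = 28.5 + 0.125·(860/11) = 421/11.
The subsidy expands output by 860/11 − 52 = 288/11 past the efficient level; on those units the gap between marginal cost and willingness to pay runs from 0 up to 12.
DWL = ½ × 12 × 288/11 = 1728/11.

Deadweight loss = 1728/11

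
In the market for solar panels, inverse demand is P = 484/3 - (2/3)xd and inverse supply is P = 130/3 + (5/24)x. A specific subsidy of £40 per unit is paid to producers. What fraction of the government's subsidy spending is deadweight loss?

Pre-subsidy: 484/3 - (2/3)x = 130/3 + (5/24)x gives x* = 944/7 and P* = 500/7.
With the subsidy, sellers receive Ps = Pb + 40 for each unit, where Pb is the price buyers pay.
On the curves, Pb = 484/3 - (2/3)x and Ps = 130/3 + (5/24)x; the wedge Ps − Pb = 40 gives 130/3 + (5/24)x − (484/3 - (2/3)x) = 40, so x' = 1264/7.
Then Pb = 484/3 − (2/3)·(1264/7) = 860/21 and Ps = 130/3 + (5/24)·(1264/7) = 1700/21.
ΔCS = ½(944/7 + 1264/7)(500/7 − 860/21) = 235520/49; ΔPS = ½(944/7 + 1264/7)(1700/21 − 500/7) = 73600/49.
Government spending = 40 × 1264/7 = 50560/7.
DWL = ½ × 40 × (1264/7 − 944/7) = 6400/7; fraction = (6400/7) / (50560/7) = 10/79.

DWL / government spending = 10/79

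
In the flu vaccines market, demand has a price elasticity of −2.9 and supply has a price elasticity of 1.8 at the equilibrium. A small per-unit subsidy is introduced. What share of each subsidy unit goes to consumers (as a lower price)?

For a small subsidy around the equilibrium, the benefit split depends on the relative slopes, which at a point are proportional to the elasticities.
Buyer share = εs/(εs + |εd|) = 1.8/(1.8 + 2.9) = 18/47; seller share = |εd|/(εs + |εd|) = 29/47.

Consumer share = 18/47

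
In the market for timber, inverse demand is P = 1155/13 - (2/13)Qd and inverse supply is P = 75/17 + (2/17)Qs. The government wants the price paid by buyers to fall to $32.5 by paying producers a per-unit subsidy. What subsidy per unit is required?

At a buyer price of 32.5, quantity demanded is 577.5 − 6.5·32.5 = 366.25.
Sellers supply 366.25 only when they receive Ps = 75/17 + (2/17)·366.25 = 47.5.
s = Ps − Pb = 47.5 − 32.5 = 15.

Required subsidy s = $15 per unit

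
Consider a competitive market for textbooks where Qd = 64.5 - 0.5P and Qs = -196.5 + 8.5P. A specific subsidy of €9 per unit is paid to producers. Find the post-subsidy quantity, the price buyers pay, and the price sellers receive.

Pre-subsidy: 64.5 - 0.5P = -196.5 + 8.5P gives P* = 29, Q* = 50.
With the subsidy, sellers receive Ps = Pb + 9 for each unit, where Pb is the price buyers pay.
Supply in terms of Pb becomes Qs = -196.5 + 8.5(Pb + 9) = -120 + 8.5Pb. Setting this equal to demand: 64.5 - 0.5Pb = -120 + 8.5Pb, so Pb = 20.5.
Sellers receive Ps = 20.5 + 9 = 29.5; Q' = 64.5 − 0.5·20.5 = 54.25.

Q' = 54.25; buyers pay €20.5; sellers receive €29.5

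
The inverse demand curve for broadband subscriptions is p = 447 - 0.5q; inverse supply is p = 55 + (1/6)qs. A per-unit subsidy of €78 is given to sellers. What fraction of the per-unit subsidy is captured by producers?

Producer share = 0.25

Pre-subsidy: 447 - 0.5q = 55 + (1/6)q gives q* = 588 and p* = 153.
With the subsidy, sellers receive ps = pb + 78 for each unit, where pb is the price buyers pay.
On the curves, pb = 447 - 0.5q and ps = 55 + (1/6)q; the wedge ps − pb = 78 gives 55 + (1/6)q − (447 - 0.5q) = 78, so q' = 705.
Then pb = 447 − 0.5·705 = 94.5 and ps = 55 + (1/6)·705 = 172.5.
Buyers' price falls by p* − pb = 153 − 94.5 = 58.5; sellers' price rises by ps − p* = 172.5 − 153 = 19.5.
So producers capture 19.5/78 = 0.25 of each unit of subsidy.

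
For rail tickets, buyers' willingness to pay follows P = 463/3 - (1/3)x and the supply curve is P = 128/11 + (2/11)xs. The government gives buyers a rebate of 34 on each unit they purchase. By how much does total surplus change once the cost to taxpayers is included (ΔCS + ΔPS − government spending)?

Pre-subsidy: 463/3 - (1/3)x = 128/11 + (2/11)x gives x* = 277 and P* = 62.
With the rebate, buyers effectively pay Pb = Ps − 34, where Ps is the price sellers receive.
On the curves, Pb = 463/3 - (1/3)x and Ps = 128/11 + (2/11)x; the wedge Ps − Pb = 34 gives 128/11 + (2/11)x − (463/3 - (1/3)x) = 34, so x' = 343.
Then Pb = 463/3 − (1/3)·343 = 40 and Ps = 128/11 + (2/11)·343 = 74.
ΔCS = ½(277 + 343)(62 − 40) = 6820; ΔPS = ½(277 + 343)(74 − 62) = 3720.
Government spending = 34 × 343 = 11662.
Net change = 6820 + 3720 − 11662 = -1122. The loss equals the DWL triangle ½·34·66.

Net change in total surplus = -1122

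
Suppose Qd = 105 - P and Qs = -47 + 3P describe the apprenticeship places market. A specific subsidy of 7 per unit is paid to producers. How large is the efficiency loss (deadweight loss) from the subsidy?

Deadweight loss = 18.375

Pre-subsidy: 105 - P = -47 + 3P gives P* = 38, Q* = 67.
With the subsidy, sellers receive Ps = Pb + 7 for each unit, where Pb is the price buyers pay.
Supply in terms of Pb becomes Qs = -47 + 3(Pb + 7) = -26 + 3Pb. Setting this equal to demand: 105 - Pb = -26 + 3Pb, so Pb = 32.75.
Sellers receive Ps = 32.75 + 7 = 39.75; Q' = 105 − 1·32.75 = 72.25.
The subsidy expands output by 72.25 − 67 = 5.25 past the efficient level; on those units the gap between marginal cost and willingness to pay runs from 0 up to 7.
DWL = ½ × 7 × 5.25 = 18.375.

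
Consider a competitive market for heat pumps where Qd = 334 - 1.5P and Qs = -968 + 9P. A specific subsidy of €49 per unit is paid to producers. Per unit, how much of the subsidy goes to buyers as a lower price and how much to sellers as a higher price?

Pre-subsidy: 334 - 1.5P = -968 + 9P gives P* = 124, Q* = 148.
With the subsidy, sellers receive Ps = Pb + 49 for each unit, where Pb is the price buyers pay.
Supply in terms of Pb becomes Qs = -968 + 9(Pb + 49) = -527 + 9Pb. Setting this equal to demand: 334 - 1.5Pb = -527 + 9Pb, so Pb = 82.
Sellers receive Ps = 82 + 49 = 131; Q' = 334 − 1.5·82 = 211.
Buyers' price falls by P* − Pb = 124 − 82 = 42; sellers' price rises by Ps − P* = 131 − 124 = 7.

Buyers gain €42 per unit; sellers gain €7 per unit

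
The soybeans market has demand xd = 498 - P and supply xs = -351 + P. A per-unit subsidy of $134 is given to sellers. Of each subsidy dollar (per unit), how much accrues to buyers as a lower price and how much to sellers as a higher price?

Pre-subsidy: 498 - P = -351 + P gives P* = 424.5, x* = 73.5.
With the subsidy, sellers receive Ps = Pb + 134 for each unit, where Pb is the price buyers pay.
Supply in terms of Pb becomes xs = -351 + 1(Pb + 134) = -217 + Pb. Setting this equal to demand: 498 - Pb = -217 + Pb, so Pb = 357.5.
Sellers receive Ps = 357.5 + 134 = 491.5; x' = 498 − 1·357.5 = 140.5.
Buyers' price falls by P* − Pb = 424.5 − 357.5 = 67; sellers' price rises by Ps − P* = 491.5 − 424.5 = 67.

Buyers gain $67 per unit; sellers gain $67 per unit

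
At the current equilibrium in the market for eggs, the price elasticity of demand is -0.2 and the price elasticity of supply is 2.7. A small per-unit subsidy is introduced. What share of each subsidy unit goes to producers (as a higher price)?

Producer share = 2/29

For a small subsidy around the equilibrium, the benefit split depends on the relative slopes, which at a point are proportional to the elasticities.
Buyer share = εs/(εs + |εd|) = 2.7/(2.7 + 0.2) = 27/29; seller share = |εd|/(εs + |εd|) = 2/29.
So producers capture 2/29 of the subsidy.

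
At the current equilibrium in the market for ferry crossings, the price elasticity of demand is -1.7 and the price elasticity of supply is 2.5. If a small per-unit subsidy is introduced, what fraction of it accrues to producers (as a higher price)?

Producer share = 17/42

For a small subsidy around the equilibrium, the benefit split depends on the relative slopes, which at a point are proportional to the elasticities.
Buyer share = εs/(εs + |εd|) = 2.5/(2.5 + 1.7) = 25/42; seller share = |εd|/(εs + |εd|) = 17/42.
So producers capture 17/42 of the subsidy.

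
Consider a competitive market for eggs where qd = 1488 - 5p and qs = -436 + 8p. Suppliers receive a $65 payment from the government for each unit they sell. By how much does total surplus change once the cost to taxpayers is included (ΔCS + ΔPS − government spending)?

Net change in total surplus = -$6500

Pre-subsidy: 1488 - 5p = -436 + 8p gives p* = 148, q* = 748.
With the subsidy, sellers receive ps = pb + 65 for each unit, where pb is the price buyers pay.
Supply in terms of pb becomes qs = -436 + 8(pb + 65) = 84 + 8pb. Setting this equal to demand: 1488 - 5pb = 84 + 8pb, so pb = 108.
Sellers receive ps = 108 + 65 = 173; q' = 1488 − 5·108 = 948.
ΔCS = ½(748 + 948)(148 − 108) = 33920; ΔPS = ½(748 + 948)(173 − 148) = 21200.
Government spending = 65 × 948 = 61620.
Net change = 33920 + 21200 − 61620 = -6500. The loss equals the DWL triangle ½·65·200.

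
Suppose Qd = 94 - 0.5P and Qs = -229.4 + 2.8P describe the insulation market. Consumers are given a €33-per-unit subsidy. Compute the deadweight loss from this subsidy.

Pre-subsidy: 94 - 0.5P = -229.4 + 2.8P gives P* = 98, Q* = 45.
With the rebate, buyers effectively pay Pb = Ps − 33, where Ps is the price sellers receive.
Demand in terms of Ps becomes Qd = 94 − 0.5(Ps − 33) = 110.5 - 0.5Ps. Setting this equal to supply: 110.5 - 0.5Ps = -229.4 + 2.8Ps, so Ps = 103.
Buyers pay Pb = 103 − 33 = 70; Q' = -229.4 + 2.8·103 = 59.
The subsidy expands output by 59 − 45 = 14 past the efficient level; on those units the gap between marginal cost and willingness to pay runs from 0 up to 33.
DWL = ½ × 33 × 14 = 231.

Deadweight loss = €231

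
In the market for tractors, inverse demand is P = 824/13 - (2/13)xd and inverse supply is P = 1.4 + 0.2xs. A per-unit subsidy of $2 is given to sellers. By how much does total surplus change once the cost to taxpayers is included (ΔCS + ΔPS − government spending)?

Net change in total surplus = -130/23

Pre-subsidy: 824/13 - (2/13)x = 1.4 + 0.2x gives x* = 4029/23 and P* = 838/23.
With the subsidy, sellers receive Ps = Pb + 2 for each unit, where Pb is the price buyers pay.
On the curves, Pb = 824/13 - (2/13)x and Ps = 1.4 + 0.2x; the wedge Ps − Pb = 2 gives 1.4 + 0.2x − (824/13 - (2/13)x) = 2, so x' = 4159/23.
Then Pb = 824/13 − (2/13)·(4159/23) = 818/23 and Ps = 1.4 + 0.2·(4159/23) = 864/23.
ΔCS = ½(4029/23 + 4159/23)(838/23 − 818/23) = 3560/23; ΔPS = ½(4029/23 + 4159/23)(864/23 − 838/23) = 4628/23.
Government spending = 2 × 4159/23 = 8318/23.
Net change = 3560/23 + 4628/23 − 8318/23 = -130/23. The loss equals the DWL triangle ½·2·130/23.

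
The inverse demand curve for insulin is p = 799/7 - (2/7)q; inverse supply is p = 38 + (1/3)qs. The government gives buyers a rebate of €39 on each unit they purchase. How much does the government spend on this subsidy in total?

Pre-subsidy: 799/7 - (2/7)q = 38 + (1/3)q gives q* = 123 and p* = 79.
With the rebate, buyers effectively pay pb = ps − 39, where ps is the price sellers receive.
On the curves, pb = 799/7 - (2/7)q and ps = 38 + (1/3)q; the wedge ps − pb = 39 gives 38 + (1/3)q − (799/7 - (2/7)q) = 39, so q' = 186.
Then pb = 799/7 − (2/7)·186 = 61 and ps = 38 + (1/3)·186 = 100.
Government outlay = subsidy × quantity = 39 × 186 = 7254.

Government cost = €7254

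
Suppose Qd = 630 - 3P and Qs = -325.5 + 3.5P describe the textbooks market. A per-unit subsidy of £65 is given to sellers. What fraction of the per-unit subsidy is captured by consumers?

Consumer share = 7/13

Pre-subsidy: 630 - 3P = -325.5 + 3.5P gives P* = 147, Q* = 189.
With the subsidy, sellers receive Ps = Pb + 65 for each unit, where Pb is the price buyers pay.
Supply in terms of Pb becomes Qs = -325.5 + 3.5(Pb + 65) = -98 + 3.5Pb. Setting this equal to demand: 630 - 3Pb = -98 + 3.5Pb, so Pb = 112.
Sellers receive Ps = 112 + 65 = 177; Q' = 630 − 3·112 = 294.
Buyers' price falls by P* − Pb = 147 − 112 = 35; sellers' price rises by Ps − P* = 177 − 147 = 30.
So consumers capture 35/65 = 7/13 of each unit of subsidy.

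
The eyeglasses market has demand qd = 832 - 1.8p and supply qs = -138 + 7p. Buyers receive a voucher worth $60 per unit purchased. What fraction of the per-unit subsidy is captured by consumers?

Consumer share = 35/44

Pre-subsidy: 832 - 1.8p = -138 + 7p gives p* = 2425/22, q* = 13939/22.
With the rebate, buyers effectively pay pb = ps − 60, where ps is the price sellers receive.
Demand in terms of ps becomes qd = 832 − 1.8(ps − 60) = 940 - 1.8ps. Setting this equal to supply: 940 - 1.8ps = -138 + 7ps, so ps = 122.5.
Buyers pay pb = 122.5 − 60 = 62.5; q' = -138 + 7·122.5 = 719.5.
Buyers' price falls by p* − pb = 2425/22 − 62.5 = 525/11; sellers' price rises by ps − p* = 122.5 − 2425/22 = 135/11.
So consumers capture (525/11)/60 = 35/44 of each unit of subsidy.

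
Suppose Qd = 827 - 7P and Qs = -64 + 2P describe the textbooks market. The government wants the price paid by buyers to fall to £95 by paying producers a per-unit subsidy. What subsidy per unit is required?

Required subsidy s = £18 per unit

At a buyer price of 95, quantity demanded is 827 − 7·95 = 162.
Sellers supply 162 only when they receive Ps with -64 + 2·Ps = 162, i.e. Ps = 113.
s = Ps − Pb = 113 − 95 = 18.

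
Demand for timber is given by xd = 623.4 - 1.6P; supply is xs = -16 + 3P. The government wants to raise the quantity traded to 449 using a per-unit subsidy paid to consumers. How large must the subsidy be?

At x = 449, invert demand for the buyer price: Pb = (623.4 − 449)/1.6 = 109; invert supply for the seller price: Ps = (449 − (-16))/3 = 155.
The subsidy must fill the gap: s = Ps − Pb = 155 − 109 = 46.

Required subsidy s = 46 per unit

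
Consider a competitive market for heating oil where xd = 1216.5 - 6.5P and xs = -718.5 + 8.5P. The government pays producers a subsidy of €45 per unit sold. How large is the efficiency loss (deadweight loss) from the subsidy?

Deadweight loss = €3729.375

Pre-subsidy: 1216.5 - 6.5P = -718.5 + 8.5P gives P* = 129, x* = 378.
With the subsidy, sellers receive Ps = Pb + 45 for each unit, where Pb is the price buyers pay.
Supply in terms of Pb becomes xs = -718.5 + 8.5(Pb + 45) = -336 + 8.5Pb. Setting this equal to demand: 1216.5 - 6.5Pb = -336 + 8.5Pb, so Pb = 103.5.
Sellers receive Ps = 103.5 + 45 = 148.5; x' = 1216.5 − 6.5·103.5 = 543.75.
The subsidy expands output by 543.75 − 378 = 165.75 past the efficient level; on those units the gap between marginal cost and willingness to pay runs from 0 up to 45.
DWL = ½ × 45 × 165.75 = 3729.375.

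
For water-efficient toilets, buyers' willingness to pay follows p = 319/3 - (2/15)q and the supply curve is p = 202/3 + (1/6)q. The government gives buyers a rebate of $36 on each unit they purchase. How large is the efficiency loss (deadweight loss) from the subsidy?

Pre-subsidy: 319/3 - (2/15)q = 202/3 + (1/6)q gives q* = 130 and p* = 89.
With the rebate, buyers effectively pay pb = ps − 36, where ps is the price sellers receive.
On the curves, pb = 319/3 - (2/15)q and ps = 202/3 + (1/6)q; the wedge ps − pb = 36 gives 202/3 + (1/6)q − (319/3 - (2/15)q) = 36, so q' = 250.
Then pb = 319/3 − (2/15)·250 = 73 and ps = 202/3 + (1/6)·250 = 109.
The subsidy expands output by 250 − 130 = 120 past the efficient level; on those units the gap between marginal cost and willingness to pay runs from 0 up to 36.
DWL = ½ × 36 × 120 = 2160.

Deadweight loss = $2160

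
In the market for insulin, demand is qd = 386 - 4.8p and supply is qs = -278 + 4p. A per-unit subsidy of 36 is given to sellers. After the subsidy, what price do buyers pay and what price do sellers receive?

Pre-subsidy: 386 - 4.8p = -278 + 4p gives p* = 830/11, q* = 262/11.
With the subsidy, sellers receive ps = pb + 36 for each unit, where pb is the price buyers pay.
Supply in terms of pb becomes qs = -278 + 4(pb + 36) = -134 + 4pb. Setting this equal to demand: 386 - 4.8pb = -134 + 4pb, so pb = 650/11.
Sellers receive ps = 650/11 + 36 = 1046/11; q' = 386 − 4.8·(650/11) = 1126/11.

Buyers pay 650/11; sellers receive 1046/11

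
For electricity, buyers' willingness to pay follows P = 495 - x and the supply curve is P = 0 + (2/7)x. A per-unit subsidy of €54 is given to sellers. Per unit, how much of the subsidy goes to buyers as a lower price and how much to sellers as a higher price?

Pre-subsidy: 495 - x = 0 + (2/7)x gives x* = 385 and P* = 110.
With the subsidy, sellers receive Ps = Pb + 54 for each unit, where Pb is the price buyers pay.
On the curves, Pb = 495 - x and Ps = 0 + (2/7)x; the wedge Ps − Pb = 54 gives 0 + (2/7)x − (495 - x) = 54, so x' = 427.
Then Pb = 495 − 1·427 = 68 and Ps = 0 + (2/7)·427 = 122.
Buyers' price falls by P* − Pb = 110 − 68 = 42; sellers' price rises by Ps − P* = 122 − 110 = 12.

Buyers gain €42 per unit; sellers gain €12 per unit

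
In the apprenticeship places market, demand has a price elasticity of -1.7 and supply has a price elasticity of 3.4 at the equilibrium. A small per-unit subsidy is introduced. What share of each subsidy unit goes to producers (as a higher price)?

For a small subsidy around the equilibrium, the benefit split depends on the relative slopes, which at a point are proportional to the elasticities.
Buyer share = εs/(εs + |εd|) = 3.4/(3.4 + 1.7) = 2/3; seller share = |εd|/(εs + |εd|) = 1/3.
So producers capture 1/3 of the subsidy.

Producer share = 1/3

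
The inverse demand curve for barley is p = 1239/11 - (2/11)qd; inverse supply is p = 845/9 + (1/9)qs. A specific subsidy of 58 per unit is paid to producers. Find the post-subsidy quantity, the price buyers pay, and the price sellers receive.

q' = 262; buyers pay 65; sellers receive 123

Pre-subsidy: 1239/11 - (2/11)q = 845/9 + (1/9)q gives q* = 64 and p* = 101.
With the subsidy, sellers receive ps = pb + 58 for each unit, where pb is the price buyers pay.
On the curves, pb = 1239/11 - (2/11)q and ps = 845/9 + (1/9)q; the wedge ps − pb = 58 gives 845/9 + (1/9)q − (1239/11 - (2/11)q) = 58, so q' = 262.
Then pb = 1239/11 − (2/11)·262 = 65 and ps = 845/9 + (1/9)·262 = 123.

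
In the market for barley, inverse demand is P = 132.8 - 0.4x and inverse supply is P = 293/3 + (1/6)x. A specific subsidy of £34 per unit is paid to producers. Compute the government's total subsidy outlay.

Government cost = £4148

Pre-subsidy: 132.8 - 0.4x = 293/3 + (1/6)x gives x* = 62 and P* = 108.
With the subsidy, sellers receive Ps = Pb + 34 for each unit, where Pb is the price buyers pay.
On the curves, Pb = 132.8 - 0.4x and Ps = 293/3 + (1/6)x; the wedge Ps − Pb = 34 gives 293/3 + (1/6)x − (132.8 - 0.4x) = 34, so x' = 122.
Then Pb = 132.8 − 0.4·122 = 84 and Ps = 293/3 + (1/6)·122 = 118.
Government outlay = subsidy × quantity = 34 × 122 = 4148.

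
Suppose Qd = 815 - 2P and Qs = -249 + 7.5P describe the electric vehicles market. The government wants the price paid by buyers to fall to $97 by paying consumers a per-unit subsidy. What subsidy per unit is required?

At a buyer price of 97, quantity demanded is 815 − 2·97 = 621.
Sellers supply 621 only when they receive Ps with -249 + 7.5·Ps = 621, i.e. Ps = 116.
s = Ps − Pb = 116 − 97 = 19.

Required subsidy s = $19 per unit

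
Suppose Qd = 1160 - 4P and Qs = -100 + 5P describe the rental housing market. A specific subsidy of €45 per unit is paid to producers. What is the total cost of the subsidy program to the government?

Pre-subsidy: 1160 - 4P = -100 + 5P gives P* = 140, Q* = 600.
With the subsidy, sellers receive Ps = Pb + 45 for each unit, where Pb is the price buyers pay.
Supply in terms of Pb becomes Qs = -100 + 5(Pb + 45) = 125 + 5Pb. Setting this equal to demand: 1160 - 4Pb = 125 + 5Pb, so Pb = 115.
Sellers receive Ps = 115 + 45 = 160; Q' = 1160 − 4·115 = 700.
Government outlay = subsidy × quantity = 45 × 700 = 31500.

Government cost = €31500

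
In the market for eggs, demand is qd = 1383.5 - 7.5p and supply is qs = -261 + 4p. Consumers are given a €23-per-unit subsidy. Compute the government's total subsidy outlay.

Pre-subsidy: 1383.5 - 7.5p = -261 + 4p gives p* = 143, q* = 311.
With the rebate, buyers effectively pay pb = ps − 23, where ps is the price sellers receive.
Demand in terms of ps becomes qd = 1383.5 − 7.5(ps − 23) = 1556 - 7.5ps. Setting this equal to supply: 1556 - 7.5ps = -261 + 4ps, so ps = 158.
Buyers pay pb = 158 − 23 = 135; q' = -261 + 4·158 = 371.
Government outlay = subsidy × quantity = 23 × 371 = 8533.

Government cost = €8533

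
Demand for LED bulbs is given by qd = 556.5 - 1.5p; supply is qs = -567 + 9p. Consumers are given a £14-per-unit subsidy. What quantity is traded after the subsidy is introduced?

Pre-subsidy: 556.5 - 1.5p = -567 + 9p gives p* = 107, q* = 396.
With the rebate, buyers effectively pay pb = ps − 14, where ps is the price sellers receive.
Demand in terms of ps becomes qd = 556.5 − 1.5(ps − 14) = 577.5 - 1.5ps. Setting this equal to supply: 577.5 - 1.5ps = -567 + 9ps, so ps = 109.
Buyers pay pb = 109 − 14 = 95; q' = -567 + 9·109 = 414.

q' = 414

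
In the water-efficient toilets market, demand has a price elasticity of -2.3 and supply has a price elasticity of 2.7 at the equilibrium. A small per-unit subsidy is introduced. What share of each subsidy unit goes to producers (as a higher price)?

Producer share = 0.46

For a small subsidy around the equilibrium, the benefit split depends on the relative slopes, which at a point are proportional to the elasticities.
Buyer share = εs/(εs + |εd|) = 2.7/(2.7 + 2.3) = 0.54; seller share = |εd|/(εs + |εd|) = 0.46.
So producers capture 0.46 of the subsidy.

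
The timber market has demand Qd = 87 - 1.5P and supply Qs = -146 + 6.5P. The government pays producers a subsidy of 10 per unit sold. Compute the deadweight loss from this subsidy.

Pre-subsidy: 87 - 1.5P = -146 + 6.5P gives P* = 29.125, Q* = 43.3125.
With the subsidy, sellers receive Ps = Pb + 10 for each unit, where Pb is the price buyers pay.
Supply in terms of Pb becomes Qs = -146 + 6.5(Pb + 10) = -81 + 6.5Pb. Setting this equal to demand: 87 - 1.5Pb = -81 + 6.5Pb, so Pb = 21.
Sellers receive Ps = 21 + 10 = 31; Q' = 87 − 1.5·21 = 55.5.
The subsidy expands output by 55.5 − 43.3125 = 12.1875 past the efficient level; on those units the gap between marginal cost and willingness to pay runs from 0 up to 10.
DWL = ½ × 10 × 12.1875 = 60.9375.

Deadweight loss = 60.9375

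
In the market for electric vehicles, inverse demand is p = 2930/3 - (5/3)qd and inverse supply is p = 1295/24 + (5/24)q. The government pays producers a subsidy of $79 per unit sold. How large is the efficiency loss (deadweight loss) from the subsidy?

Pre-subsidy: 2930/3 - (5/3)q = 1295/24 + (5/24)q gives q* = 4429/9 and p* = 4225/27.
With the subsidy, sellers receive ps = pb + 79 for each unit, where pb is the price buyers pay.
On the curves, pb = 2930/3 - (5/3)q and ps = 1295/24 + (5/24)q; the wedge ps − pb = 79 gives 1295/24 + (5/24)q − (2930/3 - (5/3)q) = 79, so q' = 24041/45.
Then pb = 2930/3 − (5/3)·(24041/45) = 2329/27 and ps = 1295/24 + (5/24)·(24041/45) = 4462/27.
The subsidy expands output by 24041/45 − 4429/9 = 632/15 past the efficient level; on those units the gap between marginal cost and willingness to pay runs from 0 up to 79.
DWL = ½ × 79 × 632/15 = 24964/15.

Deadweight loss = 24964/15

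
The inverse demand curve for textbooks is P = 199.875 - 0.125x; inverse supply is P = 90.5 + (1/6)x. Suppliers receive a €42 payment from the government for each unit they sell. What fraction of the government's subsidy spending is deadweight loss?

DWL / government spending = 24/173

Pre-subsidy: 199.875 - 0.125x = 90.5 + (1/6)x gives x* = 375 and P* = 153.
With the subsidy, sellers receive Ps = Pb + 42 for each unit, where Pb is the price buyers pay.
On the curves, Pb = 199.875 - 0.125x and Ps = 90.5 + (1/6)x; the wedge Ps − Pb = 42 gives 90.5 + (1/6)x − (199.875 - 0.125x) = 42, so x' = 519.
Then Pb = 199.875 − 0.125·519 = 135 and Ps = 90.5 + (1/6)·519 = 177.
ΔCS = ½(375 + 519)(153 − 135) = 8046; ΔPS = ½(375 + 519)(177 − 153) = 10728.
Government spending = 42 × 519 = 21798.
DWL = ½ × 42 × (519 − 375) = 3024; fraction = 3024 / 21798 = 24/173.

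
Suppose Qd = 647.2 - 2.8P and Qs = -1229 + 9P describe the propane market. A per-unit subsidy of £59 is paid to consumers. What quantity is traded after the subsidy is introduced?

Pre-subsidy: 647.2 - 2.8P = -1229 + 9P gives P* = 159, Q* = 202.
With the rebate, buyers effectively pay Pb = Ps − 59, where Ps is the price sellers receive.
Demand in terms of Ps becomes Qd = 647.2 − 2.8(Ps − 59) = 812.4 - 2.8Ps. Setting this equal to supply: 812.4 - 2.8Ps = -1229 + 9Ps, so Ps = 173.
Buyers pay Pb = 173 − 59 = 114; Q' = -1229 + 9·173 = 328.

Q' = 328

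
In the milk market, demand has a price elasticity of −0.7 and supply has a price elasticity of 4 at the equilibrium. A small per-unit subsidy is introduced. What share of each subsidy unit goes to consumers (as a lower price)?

Consumer share = 40/47

For a small subsidy around the equilibrium, the benefit split depends on the relative slopes, which at a point are proportional to the elasticities.
Buyer share = εs/(εs + |εd|) = 4/(4 + 0.7) = 40/47; seller share = |εd|/(εs + |εd|) = 7/47.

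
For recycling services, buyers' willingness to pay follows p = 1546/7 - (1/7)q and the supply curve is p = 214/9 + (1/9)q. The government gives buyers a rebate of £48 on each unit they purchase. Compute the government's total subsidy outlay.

Pre-subsidy: 1546/7 - (1/7)q = 214/9 + (1/9)q gives q* = 776 and p* = 110.
With the rebate, buyers effectively pay pb = ps − 48, where ps is the price sellers receive.
On the curves, pb = 1546/7 - (1/7)q and ps = 214/9 + (1/9)q; the wedge ps − pb = 48 gives 214/9 + (1/9)q − (1546/7 - (1/7)q) = 48, so q' = 965.
Then pb = 1546/7 − (1/7)·965 = 83 and ps = 214/9 + (1/9)·965 = 131.
Government outlay = subsidy × quantity = 48 × 965 = 46320.

Government cost = £46320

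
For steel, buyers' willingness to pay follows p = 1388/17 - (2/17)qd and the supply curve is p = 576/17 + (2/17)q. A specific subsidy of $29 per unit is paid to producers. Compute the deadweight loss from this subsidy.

Deadweight loss = $1787.125

Pre-subsidy: 1388/17 - (2/17)q = 576/17 + (2/17)q gives q* = 203 and p* = 982/17.
With the subsidy, sellers receive ps = pb + 29 for each unit, where pb is the price buyers pay.
On the curves, pb = 1388/17 - (2/17)q and ps = 576/17 + (2/17)q; the wedge ps − pb = 29 gives 576/17 + (2/17)q − (1388/17 - (2/17)q) = 29, so q' = 326.25.
Then pb = 1388/17 − (2/17)·326.25 = 1471/34 and ps = 576/17 + (2/17)·326.25 = 2457/34.
The subsidy expands output by 326.25 − 203 = 123.25 past the efficient level; on those units the gap between marginal cost and willingness to pay runs from 0 up to 29.
DWL = ½ × 29 × 123.25 = 1787.125.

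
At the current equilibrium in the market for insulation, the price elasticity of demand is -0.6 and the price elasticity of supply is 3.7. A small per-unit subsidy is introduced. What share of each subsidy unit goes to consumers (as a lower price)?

Consumer share = 37/43

For a small subsidy around the equilibrium, the benefit split depends on the relative slopes, which at a point are proportional to the elasticities.
Buyer share = εs/(εs + |εd|) = 3.7/(3.7 + 0.6) = 37/43; seller share = |εd|/(εs + |εd|) = 6/43.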